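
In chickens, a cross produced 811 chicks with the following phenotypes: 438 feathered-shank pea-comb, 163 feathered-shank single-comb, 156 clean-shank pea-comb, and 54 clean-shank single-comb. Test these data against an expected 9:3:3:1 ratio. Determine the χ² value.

1.830

Under the 9:3:3:1 hypothesis (Σ ratio = 16, N = 811):
  feathered-shank pea-comb: 811 × 9/16 = 456.1875
  feathered-shank single-comb: 811 × 3/16 = 152.0625
  clean-shank pea-comb: 811 × 3/16 = 152.0625
  clean-shank single-comb: 811 × 1/16 = 50.6875
χ² = Σ (O − E)² / E
  feathered-shank pea-comb: (438 − 456.1875)² / 456.1875 = 0.7251
  feathered-shank single-comb: (163 − 152.0625)² / 152.0625 = 0.7867
  clean-shank pea-comb: (156 − 152.0625)² / 152.0625 = 0.1020
  clean-shank single-comb: (54 − 50.6875)² / 50.6875 = 0.2165
χ² = 0.7251 + 0.7867 + 0.1020 + 0.2165 = 1.8303 ≈ 1.830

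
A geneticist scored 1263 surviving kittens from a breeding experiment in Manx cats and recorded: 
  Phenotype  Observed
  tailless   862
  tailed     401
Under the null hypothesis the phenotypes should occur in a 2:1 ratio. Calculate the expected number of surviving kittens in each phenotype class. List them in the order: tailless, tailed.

Under the 2:1 hypothesis (Σ ratio = 3, N = 1263):
  tailless: 1263 × 2/3 = 842
  tailed: 1263 × 1/3 = 421

842, 421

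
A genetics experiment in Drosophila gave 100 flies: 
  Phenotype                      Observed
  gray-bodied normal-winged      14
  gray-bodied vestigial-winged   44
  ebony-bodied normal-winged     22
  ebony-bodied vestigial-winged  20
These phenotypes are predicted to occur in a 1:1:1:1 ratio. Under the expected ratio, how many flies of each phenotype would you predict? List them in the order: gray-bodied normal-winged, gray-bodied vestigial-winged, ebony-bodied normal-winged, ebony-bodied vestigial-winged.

Under the 1:1:1:1 hypothesis (Σ ratio = 4, N = 100):
  gray-bodied normal-winged: 100 × 1/4 = 25
  gray-bodied vestigial-winged: 100 × 1/4 = 25
  ebony-bodied normal-winged: 100 × 1/4 = 25
  ebony-bodied vestigial-winged: 100 × 1/4 = 25

25, 25, 25, 25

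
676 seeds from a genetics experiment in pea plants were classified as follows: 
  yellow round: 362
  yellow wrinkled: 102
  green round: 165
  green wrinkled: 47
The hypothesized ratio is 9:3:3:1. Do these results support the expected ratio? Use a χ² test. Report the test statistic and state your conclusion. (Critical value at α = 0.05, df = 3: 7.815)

Total ratio parts = 16. Expected numbers out of 676:
  yellow round: 676 × 9/16 = 380.25
  yellow wrinkled: 676 × 3/16 = 126.75
  green round: 676 × 3/16 = 126.75
  green wrinkled: 676 × 1/16 = 42.25
χ² = Σ (O − E)² / E
  yellow round: (362 − 380.25)² / 380.25 = 0.8759
  yellow wrinkled: (102 − 126.75)² / 126.75 = 4.8328
  green round: (165 − 126.75)² / 126.75 = 11.5429
  green wrinkled: (47 − 42.25)² / 42.25 = 0.5340
χ² = 0.8759 + 4.8328 + 11.5429 + 0.5340 = 17.7856 ≈ 17.786
Degrees of freedom = 4 − 1 = 3; critical value at α = 0.05 is 7.815.
Since 17.786 > 7.815, we reject the null hypothesis — the data do not fit the 9:3:3:1 ratio.

17.786; not consistent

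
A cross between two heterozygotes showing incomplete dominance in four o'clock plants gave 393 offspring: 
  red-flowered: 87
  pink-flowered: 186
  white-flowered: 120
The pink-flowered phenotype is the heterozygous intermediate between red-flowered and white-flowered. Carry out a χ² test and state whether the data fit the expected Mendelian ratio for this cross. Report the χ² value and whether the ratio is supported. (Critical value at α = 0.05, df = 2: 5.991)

With incomplete dominance, a heterozygote × heterozygote cross gives a 1:2:1 phenotypic ratio.
The 1:2:1 ratio has 4 parts, so with N = 393 the expected counts are:
  red-flowered: 393 × 1/4 = 98.25
  pink-flowered: 393 × 2/4 = 196.5
  white-flowered: 393 × 1/4 = 98.25
χ² = Σ (O − E)² / E
  red-flowered: (87 − 98.25)² / 98.25 = 1.2882
  pink-flowered: (186 − 196.5)² / 196.5 = 0.5611
  white-flowered: (120 − 98.25)² / 98.25 = 4.8149
χ² = 1.2882 + 0.5611 + 4.8149 = 6.6642 ≈ 6.664
Degrees of freedom = 3 − 1 = 2; critical value at α = 0.05 is 5.991.
Since 6.664 > 5.991, we reject the null hypothesis — the data do not fit the 1:2:1 ratio.

6.664; not consistent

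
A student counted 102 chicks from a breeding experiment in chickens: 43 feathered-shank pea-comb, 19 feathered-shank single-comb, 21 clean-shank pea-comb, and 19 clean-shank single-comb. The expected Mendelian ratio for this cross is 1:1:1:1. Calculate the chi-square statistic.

The 1:1:1:1 ratio has 4 parts, so with N = 102 the expected counts are:
  feathered-shank pea-comb: 102 × 1/4 = 25.5
  feathered-shank single-comb: 102 × 1/4 = 25.5
  clean-shank pea-comb: 102 × 1/4 = 25.5
  clean-shank single-comb: 102 × 1/4 = 25.5
χ² = Σ (O − E)² / E
  feathered-shank pea-comb: (43 − 25.5)² / 25.5 = 12.0098
  feathered-shank single-comb: (19 − 25.5)² / 25.5 = 1.6569
  clean-shank pea-comb: (21 − 25.5)² / 25.5 = 0.7941
  clean-shank single-comb: (19 − 25.5)² / 25.5 = 1.6569
χ² = 12.0098 + 1.6569 + 0.7941 + 1.6569 = 16.1177 ≈ 16.118

16.118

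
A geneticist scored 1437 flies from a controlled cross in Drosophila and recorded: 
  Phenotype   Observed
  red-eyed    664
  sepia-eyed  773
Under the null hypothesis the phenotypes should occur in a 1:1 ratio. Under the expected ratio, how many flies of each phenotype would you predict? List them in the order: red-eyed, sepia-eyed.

718.5, 718.5

The 1:1 ratio has 2 parts, so with N = 1437 the expected counts are:
  red-eyed: 1437 × 1/2 = 718.5
  sepia-eyed: 1437 × 1/2 = 718.5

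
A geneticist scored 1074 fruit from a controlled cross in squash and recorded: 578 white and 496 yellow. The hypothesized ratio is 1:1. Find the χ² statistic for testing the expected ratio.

6.261

The 1:1 ratio has 2 parts, so with N = 1074 the expected counts are:
  white: 1074 × 1/2 = 537
  yellow: 1074 × 1/2 = 537
χ² = Σ (O − E)² / E
  white: (578 − 537)² / 537 = 3.1304
  yellow: (496 − 537)² / 537 = 3.1304
χ² = 3.1304 + 3.1304 = 6.2608 ≈ 6.261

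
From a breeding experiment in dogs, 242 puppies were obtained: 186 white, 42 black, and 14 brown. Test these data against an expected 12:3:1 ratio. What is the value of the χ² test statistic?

Expected counts for N = 242 under a 12:3:1 ratio (total parts = 16):
  white: 242 × 12/16 = 181.5
  black: 242 × 3/16 = 45.375
  brown: 242 × 1/16 = 15.125
χ² = Σ (O − E)² / E
  white: (186 − 181.5)² / 181.5 = 0.1116
  black: (42 − 45.375)² / 45.375 = 0.2510
  brown: (14 − 15.125)² / 15.125 = 0.0837
χ² = 0.1116 + 0.2510 + 0.0837 = 0.4463 ≈ 0.446

0.446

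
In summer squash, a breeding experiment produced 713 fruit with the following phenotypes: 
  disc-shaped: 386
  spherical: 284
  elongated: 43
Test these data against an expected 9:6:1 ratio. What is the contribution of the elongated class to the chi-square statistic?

The 9:6:1 ratio has 16 parts, so with N = 713 the expected counts are:
  disc-shaped: 713 × 9/16 = 401.0625
  spherical: 713 × 6/16 = 267.375
  elongated: 713 × 1/16 = 44.5625
Contribution of elongated: (43 − 44.5625)² / 44.5625 = 0.0548

0.055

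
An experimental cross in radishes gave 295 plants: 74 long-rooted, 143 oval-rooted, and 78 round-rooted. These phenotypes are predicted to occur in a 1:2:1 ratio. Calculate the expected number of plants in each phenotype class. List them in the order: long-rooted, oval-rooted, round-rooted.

Under the 1:2:1 hypothesis (Σ ratio = 4, N = 295):
  long-rooted: 295 × 1/4 = 73.75
  oval-rooted: 295 × 2/4 = 147.5
  round-rooted: 295 × 1/4 = 73.75

73.75, 147.5, 73.75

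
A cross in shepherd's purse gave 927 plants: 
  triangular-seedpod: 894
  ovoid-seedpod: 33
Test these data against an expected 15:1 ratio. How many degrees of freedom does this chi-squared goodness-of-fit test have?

1

A goodness-of-fit test with 2 phenotype classes has df = 2 − 1 = 1.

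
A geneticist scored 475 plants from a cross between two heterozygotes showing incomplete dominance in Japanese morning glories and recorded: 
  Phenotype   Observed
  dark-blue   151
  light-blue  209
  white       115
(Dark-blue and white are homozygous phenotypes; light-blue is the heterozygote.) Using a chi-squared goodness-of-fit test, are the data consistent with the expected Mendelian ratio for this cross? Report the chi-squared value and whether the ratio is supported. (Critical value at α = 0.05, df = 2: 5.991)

With incomplete dominance, a heterozygote × heterozygote cross gives a 1:2:1 phenotypic ratio.
Expected counts for N = 475 under a 1:2:1 ratio (total parts = 4):
  dark-blue: 475 × 1/4 = 118.75
  light-blue: 475 × 2/4 = 237.5
  white: 475 × 1/4 = 118.75
χ² = Σ (O − E)² / E
  dark-blue: (151 − 118.75)² / 118.75 = 8.7584
  light-blue: (209 − 237.5)² / 237.5 = 3.4200
  white: (115 − 118.75)² / 118.75 = 0.1184
χ² = 8.7584 + 3.4200 + 0.1184 = 12.2968 ≈ 12.297
Degrees of freedom = 3 − 1 = 2; critical value at α = 0.05 is 5.991.
Since 12.297 > 5.991, we reject the null hypothesis — the data do not fit the 1:2:1 ratio.

12.297; not consistent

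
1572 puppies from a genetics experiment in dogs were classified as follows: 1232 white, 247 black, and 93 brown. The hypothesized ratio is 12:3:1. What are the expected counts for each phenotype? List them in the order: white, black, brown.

1179, 294.75, 98.25

Under the 12:3:1 hypothesis (Σ ratio = 16, N = 1572):
  white: 1572 × 12/16 = 1179
  black: 1572 × 3/16 = 294.75
  brown: 1572 × 1/16 = 98.25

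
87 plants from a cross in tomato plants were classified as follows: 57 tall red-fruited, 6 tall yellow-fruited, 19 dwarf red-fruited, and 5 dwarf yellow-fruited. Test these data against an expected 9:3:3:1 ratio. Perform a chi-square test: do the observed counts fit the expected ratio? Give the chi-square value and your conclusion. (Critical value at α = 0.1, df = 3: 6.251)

Total ratio parts = 16. Expected numbers out of 87:
  tall red-fruited: 87 × 9/16 = 48.9375
  tall yellow-fruited: 87 × 3/16 = 16.3125
  dwarf red-fruited: 87 × 3/16 = 16.3125
  dwarf yellow-fruited: 87 × 1/16 = 5.4375
χ² = Σ (O − E)² / E
  tall red-fruited: (57 − 48.9375)² / 48.9375 = 1.3283
  tall yellow-fruited: (6 − 16.3125)² / 16.3125 = 6.5194
  dwarf red-fruited: (19 − 16.3125)² / 16.3125 = 0.4428
  dwarf yellow-fruited: (5 − 5.4375)² / 5.4375 = 0.0352
χ² = 1.3283 + 6.5194 + 0.4428 + 0.0352 = 8.3257 ≈ 8.326
Degrees of freedom = 4 − 1 = 3; critical value at α = 0.1 is 6.251.
Since 8.326 > 6.251, we reject the null hypothesis — the data do not fit the 9:3:3:1 ratio.

8.326; not consistent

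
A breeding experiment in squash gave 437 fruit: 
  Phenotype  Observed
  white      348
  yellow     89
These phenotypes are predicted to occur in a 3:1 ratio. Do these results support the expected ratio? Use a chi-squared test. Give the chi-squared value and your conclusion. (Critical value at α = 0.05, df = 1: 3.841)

5.005; not consistent

Expected counts for N = 437 under a 3:1 ratio (total parts = 4):
  white: 437 × 3/4 = 327.75
  yellow: 437 × 1/4 = 109.25
χ² = Σ (O − E)² / E
  white: (348 − 327.75)² / 327.75 = 1.2511
  yellow: (89 − 109.25)² / 109.25 = 3.7534
χ² = 1.2511 + 3.7534 = 5.0045 ≈ 5.005
Degrees of freedom = 2 − 1 = 1; critical value at α = 0.05 is 3.841.
Since 5.005 > 3.841, we reject the null hypothesis — the data do not fit the 3:1 ratio.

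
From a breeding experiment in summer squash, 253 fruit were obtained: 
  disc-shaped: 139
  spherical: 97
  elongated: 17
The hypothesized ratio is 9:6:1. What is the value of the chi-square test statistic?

0.214

Under the 9:6:1 hypothesis (Σ ratio = 16, N = 253):
  disc-shaped: 253 × 9/16 = 142.3125
  spherical: 253 × 6/16 = 94.875
  elongated: 253 × 1/16 = 15.8125
χ² = Σ (O − E)² / E
  disc-shaped: (139 − 142.3125)² / 142.3125 = 0.0771
  spherical: (97 − 94.875)² / 94.875 = 0.0476
  elongated: (17 − 15.8125)² / 15.8125 = 0.0892
χ² = 0.0771 + 0.0476 + 0.0892 = 0.2139 ≈ 0.214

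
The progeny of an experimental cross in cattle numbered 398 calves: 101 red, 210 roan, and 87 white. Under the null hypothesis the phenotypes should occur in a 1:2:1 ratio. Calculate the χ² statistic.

2.201

Expected counts for N = 398 under a 1:2:1 ratio (total parts = 4):
  red: 398 × 1/4 = 99.5
  roan: 398 × 2/4 = 199
  white: 398 × 1/4 = 99.5
χ² = Σ (O − E)² / E
  red: (101 − 99.5)² / 99.5 = 0.0226
  roan: (210 − 199)² / 199 = 0.6080
  white: (87 − 99.5)² / 99.5 = 1.5704
χ² = 0.0226 + 0.6080 + 1.5704 = 2.201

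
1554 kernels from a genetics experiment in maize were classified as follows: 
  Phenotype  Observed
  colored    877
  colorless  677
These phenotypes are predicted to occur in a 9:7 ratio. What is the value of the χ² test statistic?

0.022

Under the 9:7 hypothesis (Σ ratio = 16, N = 1554):
  colored: 1554 × 9/16 = 874.125
  colorless: 1554 × 7/16 = 679.875
χ² = Σ (O − E)² / E
  colored: (877 − 874.125)² / 874.125 = 0.0095
  colorless: (677 − 679.875)² / 679.875 = 0.0122
χ² = 0.0095 + 0.0122 = 0.0217 ≈ 0.022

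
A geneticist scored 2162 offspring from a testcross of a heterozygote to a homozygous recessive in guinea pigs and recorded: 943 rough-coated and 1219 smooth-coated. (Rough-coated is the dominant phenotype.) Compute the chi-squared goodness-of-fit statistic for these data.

A testcross of a heterozygote (Aa × aa) gives a 1:1 phenotypic ratio.
Under the 1:1 hypothesis (Σ ratio = 2, N = 2162):
  rough-coated: 2162 × 1/2 = 1081
  smooth-coated: 2162 × 1/2 = 1081
χ² = Σ (O − E)² / E
  rough-coated: (943 − 1081)² / 1081 = 17.6170
  smooth-coated: (1219 − 1081)² / 1081 = 17.6170
χ² = 17.6170 + 17.6170 = 35.234

35.234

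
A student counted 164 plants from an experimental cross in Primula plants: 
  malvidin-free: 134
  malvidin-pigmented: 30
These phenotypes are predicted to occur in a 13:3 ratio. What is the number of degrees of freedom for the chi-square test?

A goodness-of-fit test with 2 phenotype classes has df = 2 − 1 = 1.

1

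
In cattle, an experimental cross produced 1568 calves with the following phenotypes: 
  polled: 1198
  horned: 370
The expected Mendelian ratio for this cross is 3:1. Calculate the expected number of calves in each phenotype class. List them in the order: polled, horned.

1176, 392

Under the 3:1 hypothesis (Σ ratio = 4, N = 1568):
  polled: 1568 × 3/4 = 1176
  horned: 1568 × 1/4 = 392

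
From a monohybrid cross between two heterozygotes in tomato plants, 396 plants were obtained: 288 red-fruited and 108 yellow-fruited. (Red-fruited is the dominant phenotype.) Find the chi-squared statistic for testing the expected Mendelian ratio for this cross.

1.091

For a monohybrid cross between heterozygotes with complete dominance, the expected phenotypic ratio is 3:1.
The 3:1 ratio has 4 parts, so with N = 396 the expected counts are:
  red-fruited: 396 × 3/4 = 297
  yellow-fruited: 396 × 1/4 = 99
χ² = Σ (O − E)² / E
  red-fruited: (288 − 297)² / 297 = 0.2727
  yellow-fruited: (108 − 99)² / 99 = 0.8182
χ² = 0.2727 + 0.8182 = 1.0909 ≈ 1.091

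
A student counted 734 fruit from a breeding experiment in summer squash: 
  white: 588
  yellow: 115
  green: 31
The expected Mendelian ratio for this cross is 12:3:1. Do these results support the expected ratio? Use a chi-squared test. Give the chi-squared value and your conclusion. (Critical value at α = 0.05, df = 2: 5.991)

The 12:3:1 ratio has 16 parts, so with N = 734 the expected counts are:
  white: 734 × 12/16 = 550.5
  yellow: 734 × 3/16 = 137.625
  green: 734 × 1/16 = 45.875
χ² = Σ (O − E)² / E
  white: (588 − 550.5)² / 550.5 = 2.5545
  yellow: (115 − 137.625)² / 137.625 = 3.7195
  green: (31 − 45.875)² / 45.875 = 4.8232
χ² = 2.5545 + 3.7195 + 4.8232 = 11.0972 ≈ 11.097
Degrees of freedom = 3 − 1 = 2; critical value at α = 0.05 is 5.991.
Since 11.097 > 5.991, we reject the null hypothesis — the data do not fit the 12:3:1 ratio.

11.097; not consistent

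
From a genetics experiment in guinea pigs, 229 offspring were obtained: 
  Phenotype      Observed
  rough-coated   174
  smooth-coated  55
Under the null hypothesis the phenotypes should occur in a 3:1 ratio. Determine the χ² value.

Expected counts for N = 229 under a 3:1 ratio (total parts = 4):
  rough-coated: 229 × 3/4 = 171.75
  smooth-coated: 229 × 1/4 = 57.25
χ² = Σ (O − E)² / E
  rough-coated: (174 − 171.75)² / 171.75 = 0.0295
  smooth-coated: (55 − 57.25)² / 57.25 = 0.0884
χ² = 0.0295 + 0.0884 = 0.1179 ≈ 0.118

0.118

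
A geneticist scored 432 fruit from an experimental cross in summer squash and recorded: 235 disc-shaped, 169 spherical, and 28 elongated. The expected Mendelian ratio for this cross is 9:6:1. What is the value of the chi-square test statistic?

0.603

The 9:6:1 ratio has 16 parts, so with N = 432 the expected counts are:
  disc-shaped: 432 × 9/16 = 243
  spherical: 432 × 6/16 = 162
  elongated: 432 × 1/16 = 27
χ² = Σ (O − E)² / E
  disc-shaped: (235 − 243)² / 243 = 0.2634
  spherical: (169 − 162)² / 162 = 0.3025
  elongated: (28 − 27)² / 27 = 0.0370
χ² = 0.2634 + 0.3025 + 0.0370 = 0.6029 ≈ 0.603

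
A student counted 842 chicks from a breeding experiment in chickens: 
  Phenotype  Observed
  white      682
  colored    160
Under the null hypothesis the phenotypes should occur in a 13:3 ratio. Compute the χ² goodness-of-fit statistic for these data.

0.035

Expected counts for N = 842 under a 13:3 ratio (total parts = 16):
  white: 842 × 13/16 = 684.125
  colored: 842 × 3/16 = 157.875
χ² = Σ (O − E)² / E
  white: (682 − 684.125)² / 684.125 = 0.0066
  colored: (160 − 157.875)² / 157.875 = 0.0286
χ² = 0.0066 + 0.0286 = 0.0352 ≈ 0.035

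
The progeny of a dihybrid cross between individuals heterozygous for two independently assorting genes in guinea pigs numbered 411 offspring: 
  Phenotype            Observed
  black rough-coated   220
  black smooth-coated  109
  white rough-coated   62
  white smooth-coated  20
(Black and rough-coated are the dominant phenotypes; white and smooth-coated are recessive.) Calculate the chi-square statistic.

17.981

A dihybrid F₂ with independent assortment and complete dominance at both loci gives a 9:3:3:1 phenotypic ratio.
Total ratio parts = 16. Expected numbers out of 411:
  black rough-coated: 411 × 9/16 = 231.1875
  black smooth-coated: 411 × 3/16 = 77.0625
  white rough-coated: 411 × 3/16 = 77.0625
  white smooth-coated: 411 × 1/16 = 25.6875
χ² = Σ (O − E)² / E
  black rough-coated: (220 − 231.1875)² / 231.1875 = 0.5414
  black smooth-coated: (109 − 77.0625)² / 77.0625 = 13.2361
  white rough-coated: (62 − 77.0625)² / 77.0625 = 2.9441
  white smooth-coated: (20 − 25.6875)² / 25.6875 = 1.2593
χ² = 0.5414 + 13.2361 + 2.9441 + 1.2593 = 17.9809 ≈ 17.981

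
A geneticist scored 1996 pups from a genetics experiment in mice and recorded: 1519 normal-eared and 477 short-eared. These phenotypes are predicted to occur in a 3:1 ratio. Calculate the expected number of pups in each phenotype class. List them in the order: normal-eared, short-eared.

Total ratio parts = 4. Expected numbers out of 1996:
  normal-eared: 1996 × 3/4 = 1497
  short-eared: 1996 × 1/4 = 499

1497, 499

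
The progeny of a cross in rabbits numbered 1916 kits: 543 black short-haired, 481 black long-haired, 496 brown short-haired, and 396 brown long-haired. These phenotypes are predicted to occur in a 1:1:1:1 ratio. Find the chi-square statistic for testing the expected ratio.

Total ratio parts = 4. Expected numbers out of 1916:
  black short-haired: 1916 × 1/4 = 479
  black long-haired: 1916 × 1/4 = 479
  brown short-haired: 1916 × 1/4 = 479
  brown long-haired: 1916 × 1/4 = 479
χ² = Σ (O − E)² / E
  black short-haired: (543 − 479)² / 479 = 8.5511
  black long-haired: (481 − 479)² / 479 = 0.0084
  brown short-haired: (496 − 479)² / 479 = 0.6033
  brown long-haired: (396 − 479)² / 479 = 14.3820
χ² = 8.5511 + 0.0084 + 0.6033 + 14.3820 = 23.5448 ≈ 23.545

23.545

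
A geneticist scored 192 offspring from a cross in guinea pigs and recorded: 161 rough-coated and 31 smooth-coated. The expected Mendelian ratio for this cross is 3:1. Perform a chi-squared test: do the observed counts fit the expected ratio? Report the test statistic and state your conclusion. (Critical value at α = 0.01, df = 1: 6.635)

Under the 3:1 hypothesis (Σ ratio = 4, N = 192):
  rough-coated: 192 × 3/4 = 144
  smooth-coated: 192 × 1/4 = 48
χ² = Σ (O − E)² / E
  rough-coated: (161 − 144)² / 144 = 2.0069
  smooth-coated: (31 − 48)² / 48 = 6.0208
χ² = 2.0069 + 6.0208 = 8.0277 ≈ 8.028
Degrees of freedom = 2 − 1 = 1; critical value at α = 0.01 is 6.635.
Since 8.028 > 6.635, we reject the null hypothesis — the data do not fit the 3:1 ratio.

8.028; not consistent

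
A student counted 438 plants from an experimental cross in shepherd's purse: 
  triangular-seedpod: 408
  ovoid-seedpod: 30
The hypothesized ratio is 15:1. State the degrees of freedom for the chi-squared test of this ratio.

1

A goodness-of-fit test with 2 phenotype classes has df = 2 − 1 = 1.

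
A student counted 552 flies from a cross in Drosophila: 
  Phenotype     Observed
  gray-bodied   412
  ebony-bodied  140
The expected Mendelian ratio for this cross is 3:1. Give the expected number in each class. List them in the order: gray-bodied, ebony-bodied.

414, 138

Under the 3:1 hypothesis (Σ ratio = 4, N = 552):
  gray-bodied: 552 × 3/4 = 414
  ebony-bodied: 552 × 1/4 = 138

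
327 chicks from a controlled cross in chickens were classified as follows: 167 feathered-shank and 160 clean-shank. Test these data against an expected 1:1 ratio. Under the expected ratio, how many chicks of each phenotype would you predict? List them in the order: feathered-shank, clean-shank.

163.5, 163.5

The 1:1 ratio has 2 parts, so with N = 327 the expected counts are:
  feathered-shank: 327 × 1/2 = 163.5
  clean-shank: 327 × 1/2 = 163.5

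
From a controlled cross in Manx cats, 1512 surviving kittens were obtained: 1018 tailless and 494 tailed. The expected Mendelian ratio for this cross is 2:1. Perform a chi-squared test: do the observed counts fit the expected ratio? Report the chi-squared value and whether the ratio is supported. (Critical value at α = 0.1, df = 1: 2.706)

0.298; consistent

The 2:1 ratio has 3 parts, so with N = 1512 the expected counts are:
  tailless: 1512 × 2/3 = 1008
  tailed: 1512 × 1/3 = 504
χ² = Σ (O − E)² / E
  tailless: (1018 − 1008)² / 1008 = 0.0992
  tailed: (494 − 504)² / 504 = 0.1984
χ² = 0.0992 + 0.1984 = 0.2976 ≈ 0.298
Degrees of freedom = 2 − 1 = 1; critical value at α = 0.1 is 2.706.
Since 0.298 < 2.706, we fail to reject the null hypothesis — the data are consistent with the 2:1 ratio.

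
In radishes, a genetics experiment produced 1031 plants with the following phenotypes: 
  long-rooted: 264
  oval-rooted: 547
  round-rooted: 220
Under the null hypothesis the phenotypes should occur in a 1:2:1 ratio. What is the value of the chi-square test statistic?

The 1:2:1 ratio has 4 parts, so with N = 1031 the expected counts are:
  long-rooted: 1031 × 1/4 = 257.75
  oval-rooted: 1031 × 2/4 = 515.5
  round-rooted: 1031 × 1/4 = 257.75
χ² = Σ (O − E)² / E
  long-rooted: (264 − 257.75)² / 257.75 = 0.1516
  oval-rooted: (547 − 515.5)² / 515.5 = 1.9248
  round-rooted: (220 − 257.75)² / 257.75 = 5.5289
χ² = 0.1516 + 1.9248 + 5.5289 = 7.6053 ≈ 7.605

7.605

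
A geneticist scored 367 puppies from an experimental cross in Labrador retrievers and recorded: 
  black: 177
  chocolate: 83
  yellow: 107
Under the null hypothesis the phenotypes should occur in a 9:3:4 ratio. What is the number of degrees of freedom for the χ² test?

A goodness-of-fit test with 3 phenotype classes has df = 3 − 1 = 2.

2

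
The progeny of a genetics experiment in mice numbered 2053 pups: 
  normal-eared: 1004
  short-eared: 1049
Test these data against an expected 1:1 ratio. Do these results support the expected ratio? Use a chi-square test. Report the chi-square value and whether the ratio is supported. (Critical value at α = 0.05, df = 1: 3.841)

0.986; consistent

Total ratio parts = 2. Expected numbers out of 2053:
  normal-eared: 2053 × 1/2 = 1026.5
  short-eared: 2053 × 1/2 = 1026.5
χ² = Σ (O − E)² / E
  normal-eared: (1004 − 1026.5)² / 1026.5 = 0.4932
  short-eared: (1049 − 1026.5)² / 1026.5 = 0.4932
χ² = 0.4932 + 0.4932 = 0.9864 ≈ 0.986
Degrees of freedom = 2 − 1 = 1; critical value at α = 0.05 is 3.841.
Since 0.986 < 3.841, we fail to reject the null hypothesis — the data are consistent with the 1:1 ratio.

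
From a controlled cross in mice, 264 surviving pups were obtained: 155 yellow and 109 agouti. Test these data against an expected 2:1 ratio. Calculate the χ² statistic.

Total ratio parts = 3. Expected numbers out of 264:
  yellow: 264 × 2/3 = 176
  agouti: 264 × 1/3 = 88
χ² = Σ (O − E)² / E
  yellow: (155 − 176)² / 176 = 2.5057
  agouti: (109 − 88)² / 88 = 5.0114
χ² = 2.5057 + 5.0114 = 7.5171 ≈ 7.517

7.517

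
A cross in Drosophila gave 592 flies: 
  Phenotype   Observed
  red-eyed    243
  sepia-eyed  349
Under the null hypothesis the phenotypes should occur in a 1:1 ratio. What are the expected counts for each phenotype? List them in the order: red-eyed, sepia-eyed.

296, 296

Total ratio parts = 2. Expected numbers out of 592:
  red-eyed: 592 × 1/2 = 296
  sepia-eyed: 592 × 1/2 = 296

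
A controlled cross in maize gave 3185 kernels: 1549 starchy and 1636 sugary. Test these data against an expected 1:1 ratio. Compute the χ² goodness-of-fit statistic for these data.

Total ratio parts = 2. Expected numbers out of 3185:
  starchy: 3185 × 1/2 = 1592.5
  sugary: 3185 × 1/2 = 1592.5
χ² = Σ (O − E)² / E
  starchy: (1549 − 1592.5)² / 1592.5 = 1.1882
  sugary: (1636 − 1592.5)² / 1592.5 = 1.1882
χ² = 1.1882 + 1.1882 = 2.3764 ≈ 2.376

2.376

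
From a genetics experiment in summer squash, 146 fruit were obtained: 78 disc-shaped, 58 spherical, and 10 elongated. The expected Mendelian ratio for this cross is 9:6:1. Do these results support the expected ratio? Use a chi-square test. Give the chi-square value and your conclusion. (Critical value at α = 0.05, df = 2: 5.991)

0.484; consistent

Under the 9:6:1 hypothesis (Σ ratio = 16, N = 146):
  disc-shaped: 146 × 9/16 = 82.125
  spherical: 146 × 6/16 = 54.75
  elongated: 146 × 1/16 = 9.125
χ² = Σ (O − E)² / E
  disc-shaped: (78 − 82.125)² / 82.125 = 0.2072
  spherical: (58 − 54.75)² / 54.75 = 0.1929
  elongated: (10 − 9.125)² / 9.125 = 0.0839
χ² = 0.2072 + 0.1929 + 0.0839 = 0.484
Degrees of freedom = 3 − 1 = 2; critical value at α = 0.05 is 5.991.
Since 0.484 < 5.991, we fail to reject the null hypothesis — the data are consistent with the 9:6:1 ratio.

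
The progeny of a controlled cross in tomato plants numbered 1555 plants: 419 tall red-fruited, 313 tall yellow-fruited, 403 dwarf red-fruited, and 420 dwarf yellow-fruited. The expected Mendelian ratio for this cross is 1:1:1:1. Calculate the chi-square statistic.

Total ratio parts = 4. Expected numbers out of 1555:
  tall red-fruited: 1555 × 1/4 = 388.75
  tall yellow-fruited: 1555 × 1/4 = 388.75
  dwarf red-fruited: 1555 × 1/4 = 388.75
  dwarf yellow-fruited: 1555 × 1/4 = 388.75
χ² = Σ (O − E)² / E
  tall red-fruited: (419 − 388.75)² / 388.75 = 2.3539
  tall yellow-fruited: (313 − 388.75)² / 388.75 = 14.7603
  dwarf red-fruited: (403 − 388.75)² / 388.75 = 0.5223
  dwarf yellow-fruited: (420 − 388.75)² / 388.75 = 2.5121
χ² = 2.3539 + 14.7603 + 0.5223 + 2.5121 = 20.1486 ≈ 20.149

20.149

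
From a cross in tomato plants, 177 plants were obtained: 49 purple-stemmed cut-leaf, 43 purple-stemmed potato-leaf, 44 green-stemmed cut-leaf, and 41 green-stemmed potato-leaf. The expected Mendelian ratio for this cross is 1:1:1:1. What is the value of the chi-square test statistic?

Total ratio parts = 4. Expected numbers out of 177:
  purple-stemmed cut-leaf: 177 × 1/4 = 44.25
  purple-stemmed potato-leaf: 177 × 1/4 = 44.25
  green-stemmed cut-leaf: 177 × 1/4 = 44.25
  green-stemmed potato-leaf: 177 × 1/4 = 44.25
χ² = Σ (O − E)² / E
  purple-stemmed cut-leaf: (49 − 44.25)² / 44.25 = 0.5099
  purple-stemmed potato-leaf: (43 − 44.25)² / 44.25 = 0.0353
  green-stemmed cut-leaf: (44 − 44.25)² / 44.25 = 0.0014
  green-stemmed potato-leaf: (41 − 44.25)² / 44.25 = 0.2387
χ² = 0.5099 + 0.0353 + 0.0014 + 0.2387 = 0.7853 ≈ 0.785

0.785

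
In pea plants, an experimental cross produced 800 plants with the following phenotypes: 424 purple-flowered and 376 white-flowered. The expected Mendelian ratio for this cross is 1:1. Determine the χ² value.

2.880

The 1:1 ratio has 2 parts, so with N = 800 the expected counts are:
  purple-flowered: 800 × 1/2 = 400
  white-flowered: 800 × 1/2 = 400
χ² = Σ (O − E)² / E
  purple-flowered: (424 − 400)² / 400 = 1.4400
  white-flowered: (376 − 400)² / 400 = 1.4400
χ² = 1.4400 + 1.4400 = 2.880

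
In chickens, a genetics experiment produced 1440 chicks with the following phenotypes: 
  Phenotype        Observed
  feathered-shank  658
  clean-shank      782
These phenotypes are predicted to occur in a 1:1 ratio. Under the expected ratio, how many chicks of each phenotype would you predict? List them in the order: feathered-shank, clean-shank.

Expected counts for N = 1440 under a 1:1 ratio (total parts = 2):
  feathered-shank: 1440 × 1/2 = 720
  clean-shank: 1440 × 1/2 = 720

720, 720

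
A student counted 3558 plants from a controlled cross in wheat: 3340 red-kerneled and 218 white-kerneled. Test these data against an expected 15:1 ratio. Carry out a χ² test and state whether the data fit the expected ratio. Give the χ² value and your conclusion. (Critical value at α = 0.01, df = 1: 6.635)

Under the 15:1 hypothesis (Σ ratio = 16, N = 3558):
  red-kerneled: 3558 × 15/16 = 3335.625
  white-kerneled: 3558 × 1/16 = 222.375
χ² = Σ (O − E)² / E
  red-kerneled: (3340 − 3335.625)² / 3335.625 = 0.0057
  white-kerneled: (218 − 222.375)² / 222.375 = 0.0861
χ² = 0.0057 + 0.0861 = 0.0918 ≈ 0.092
Degrees of freedom = 2 − 1 = 1; critical value at α = 0.01 is 6.635.
Since 0.092 < 6.635, we fail to reject the null hypothesis — the data are consistent with the 15:1 ratio.

0.092; consistent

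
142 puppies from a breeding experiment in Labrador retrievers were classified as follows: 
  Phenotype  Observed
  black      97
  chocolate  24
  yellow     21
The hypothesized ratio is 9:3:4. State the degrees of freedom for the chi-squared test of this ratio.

A goodness-of-fit test with 3 phenotype classes has df = 3 − 1 = 2.

2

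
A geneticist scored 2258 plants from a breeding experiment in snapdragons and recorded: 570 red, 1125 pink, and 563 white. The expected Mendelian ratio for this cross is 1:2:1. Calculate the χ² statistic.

0.072

Expected counts for N = 2258 under a 1:2:1 ratio (total parts = 4):
  red: 2258 × 1/4 = 564.5
  pink: 2258 × 2/4 = 1129
  white: 2258 × 1/4 = 564.5
χ² = Σ (O − E)² / E
  red: (570 − 564.5)² / 564.5 = 0.0536
  pink: (1125 − 1129)² / 1129 = 0.0142
  white: (563 − 564.5)² / 564.5 = 0.0040
χ² = 0.0536 + 0.0142 + 0.0040 = 0.0718 ≈ 0.072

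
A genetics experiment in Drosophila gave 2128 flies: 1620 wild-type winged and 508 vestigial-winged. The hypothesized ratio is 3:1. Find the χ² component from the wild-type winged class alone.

Under the 3:1 hypothesis (Σ ratio = 4, N = 2128):
  wild-type winged: 2128 × 3/4 = 1596
  vestigial-winged: 2128 × 1/4 = 532
Contribution of wild-type winged: (1620 − 1596)² / 1596 = 0.3609

0.361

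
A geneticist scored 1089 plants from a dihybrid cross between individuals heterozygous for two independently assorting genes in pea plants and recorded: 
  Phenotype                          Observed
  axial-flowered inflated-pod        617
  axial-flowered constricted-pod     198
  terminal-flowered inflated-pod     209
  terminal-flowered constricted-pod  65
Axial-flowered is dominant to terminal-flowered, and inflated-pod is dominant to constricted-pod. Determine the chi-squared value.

A dihybrid F₂ with independent assortment and complete dominance at both loci gives a 9:3:3:1 phenotypic ratio.
Under the 9:3:3:1 hypothesis (Σ ratio = 16, N = 1089):
  axial-flowered inflated-pod: 1089 × 9/16 = 612.5625
  axial-flowered constricted-pod: 1089 × 3/16 = 204.1875
  terminal-flowered inflated-pod: 1089 × 3/16 = 204.1875
  terminal-flowered constricted-pod: 1089 × 1/16 = 68.0625
χ² = Σ (O − E)² / E
  axial-flowered inflated-pod: (617 − 612.5625)² / 612.5625 = 0.0321
  axial-flowered constricted-pod: (198 − 204.1875)² / 204.1875 = 0.1875
  terminal-flowered inflated-pod: (209 − 204.1875)² / 204.1875 = 0.1134
  terminal-flowered constricted-pod: (65 − 68.0625)² / 68.0625 = 0.1378
χ² = 0.0321 + 0.1875 + 0.1134 + 0.1378 = 0.4708 ≈ 0.471

0.471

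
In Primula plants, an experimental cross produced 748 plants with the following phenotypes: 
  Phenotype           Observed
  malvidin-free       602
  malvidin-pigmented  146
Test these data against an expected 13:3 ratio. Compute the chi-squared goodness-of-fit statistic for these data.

0.290

The 13:3 ratio has 16 parts, so with N = 748 the expected counts are:
  malvidin-free: 748 × 13/16 = 607.75
  malvidin-pigmented: 748 × 3/16 = 140.25
χ² = Σ (O − E)² / E
  malvidin-free: (602 − 607.75)² / 607.75 = 0.0544
  malvidin-pigmented: (146 − 140.25)² / 140.25 = 0.2357
χ² = 0.0544 + 0.2357 = 0.2901 ≈ 0.290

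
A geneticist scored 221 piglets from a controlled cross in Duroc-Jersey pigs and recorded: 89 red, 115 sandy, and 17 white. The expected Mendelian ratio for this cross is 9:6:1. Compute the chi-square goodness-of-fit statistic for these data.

Expected counts for N = 221 under a 9:6:1 ratio (total parts = 16):
  red: 221 × 9/16 = 124.3125
  sandy: 221 × 6/16 = 82.875
  white: 221 × 1/16 = 13.8125
χ² = Σ (O − E)² / E
  red: (89 − 124.3125)² / 124.3125 = 10.0310
  sandy: (115 − 82.875)² / 82.875 = 12.4527
  white: (17 − 13.8125)² / 13.8125 = 0.7356
χ² = 10.0310 + 12.4527 + 0.7356 = 23.2193 ≈ 23.219

23.219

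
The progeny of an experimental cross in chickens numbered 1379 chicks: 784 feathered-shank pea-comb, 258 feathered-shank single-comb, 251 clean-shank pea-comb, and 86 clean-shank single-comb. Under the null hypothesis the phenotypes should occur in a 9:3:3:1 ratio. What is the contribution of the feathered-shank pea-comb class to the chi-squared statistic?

Total ratio parts = 16. Expected numbers out of 1379:
  feathered-shank pea-comb: 1379 × 9/16 = 775.6875
  feathered-shank single-comb: 1379 × 3/16 = 258.5625
  clean-shank pea-comb: 1379 × 3/16 = 258.5625
  clean-shank single-comb: 1379 × 1/16 = 86.1875
Contribution of feathered-shank pea-comb: (784 − 775.6875)² / 775.6875 = 0.0891

0.089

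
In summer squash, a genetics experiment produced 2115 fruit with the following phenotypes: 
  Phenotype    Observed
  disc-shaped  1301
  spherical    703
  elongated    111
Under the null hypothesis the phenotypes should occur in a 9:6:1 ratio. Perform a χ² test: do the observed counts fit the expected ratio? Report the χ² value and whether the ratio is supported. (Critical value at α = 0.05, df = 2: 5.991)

24.052; not consistent

Total ratio parts = 16. Expected numbers out of 2115:
  disc-shaped: 2115 × 9/16 = 1189.6875
  spherical: 2115 × 6/16 = 793.125
  elongated: 2115 × 1/16 = 132.1875
χ² = Σ (O − E)² / E
  disc-shaped: (1301 − 1189.6875)² / 1189.6875 = 10.4149
  spherical: (703 − 793.125)² / 793.125 = 10.2412
  elongated: (111 − 132.1875)² / 132.1875 = 3.3960
χ² = 10.4149 + 10.2412 + 3.3960 = 24.0521 ≈ 24.052
Degrees of freedom = 3 − 1 = 2; critical value at α = 0.05 is 5.991.
Since 24.052 > 5.991, we reject the null hypothesis — the data do not fit the 9:6:1 ratio.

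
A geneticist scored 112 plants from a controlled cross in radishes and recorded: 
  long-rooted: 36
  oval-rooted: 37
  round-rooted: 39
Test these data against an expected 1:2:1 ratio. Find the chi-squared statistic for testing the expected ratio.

Expected counts for N = 112 under a 1:2:1 ratio (total parts = 4):
  long-rooted: 112 × 1/4 = 28
  oval-rooted: 112 × 2/4 = 56
  round-rooted: 112 × 1/4 = 28
χ² = Σ (O − E)² / E
  long-rooted: (36 − 28)² / 28 = 2.2857
  oval-rooted: (37 − 56)² / 56 = 6.4464
  round-rooted: (39 − 28)² / 28 = 4.3214
χ² = 2.2857 + 6.4464 + 4.3214 = 13.0535 ≈ 13.054

13.054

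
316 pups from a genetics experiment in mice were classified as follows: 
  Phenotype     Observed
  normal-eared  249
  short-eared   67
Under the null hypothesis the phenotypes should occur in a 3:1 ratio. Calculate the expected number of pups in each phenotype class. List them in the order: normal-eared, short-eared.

237, 79

The 3:1 ratio has 4 parts, so with N = 316 the expected counts are:
  normal-eared: 316 × 3/4 = 237
  short-eared: 316 × 1/4 = 79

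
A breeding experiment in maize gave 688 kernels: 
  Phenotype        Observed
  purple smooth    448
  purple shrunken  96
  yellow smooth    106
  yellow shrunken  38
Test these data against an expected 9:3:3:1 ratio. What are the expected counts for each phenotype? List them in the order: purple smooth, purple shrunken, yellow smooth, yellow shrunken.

387, 129, 129, 43

The 9:3:3:1 ratio has 16 parts, so with N = 688 the expected counts are:
  purple smooth: 688 × 9/16 = 387
  purple shrunken: 688 × 3/16 = 129
  yellow smooth: 688 × 3/16 = 129
  yellow shrunken: 688 × 1/16 = 43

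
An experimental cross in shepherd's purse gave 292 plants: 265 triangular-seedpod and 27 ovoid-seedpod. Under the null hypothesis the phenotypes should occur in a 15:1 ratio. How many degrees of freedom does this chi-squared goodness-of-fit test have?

A goodness-of-fit test with 2 phenotype classes has df = 2 − 1 = 1.

1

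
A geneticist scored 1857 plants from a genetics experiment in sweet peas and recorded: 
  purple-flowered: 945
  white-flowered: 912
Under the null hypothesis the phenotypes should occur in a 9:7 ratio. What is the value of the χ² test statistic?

21.691

The 9:7 ratio has 16 parts, so with N = 1857 the expected counts are:
  purple-flowered: 1857 × 9/16 = 1044.5625
  white-flowered: 1857 × 7/16 = 812.4375
χ² = Σ (O − E)² / E
  purple-flowered: (945 − 1044.5625)² / 1044.5625 = 9.4898
  white-flowered: (912 − 812.4375)² / 812.4375 = 12.2012
χ² = 9.4898 + 12.2012 = 21.691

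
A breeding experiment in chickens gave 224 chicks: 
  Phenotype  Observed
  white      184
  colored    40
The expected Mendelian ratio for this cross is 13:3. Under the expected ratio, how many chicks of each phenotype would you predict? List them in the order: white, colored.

Total ratio parts = 16. Expected numbers out of 224:
  white: 224 × 13/16 = 182
  colored: 224 × 3/16 = 42

182, 42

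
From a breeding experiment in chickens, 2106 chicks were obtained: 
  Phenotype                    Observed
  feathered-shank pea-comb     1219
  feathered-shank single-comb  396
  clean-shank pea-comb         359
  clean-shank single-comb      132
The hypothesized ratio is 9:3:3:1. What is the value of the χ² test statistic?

4.261

Total ratio parts = 16. Expected numbers out of 2106:
  feathered-shank pea-comb: 2106 × 9/16 = 1184.625
  feathered-shank single-comb: 2106 × 3/16 = 394.875
  clean-shank pea-comb: 2106 × 3/16 = 394.875
  clean-shank single-comb: 2106 × 1/16 = 131.625
χ² = Σ (O − E)² / E
  feathered-shank pea-comb: (1219 − 1184.625)² / 1184.625 = 0.9975
  feathered-shank single-comb: (396 − 394.875)² / 394.875 = 0.0032
  clean-shank pea-comb: (359 − 394.875)² / 394.875 = 3.2593
  clean-shank single-comb: (132 − 131.625)² / 131.625 = 0.0011
χ² = 0.9975 + 0.0032 + 3.2593 + 0.0011 = 4.2611 ≈ 4.261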